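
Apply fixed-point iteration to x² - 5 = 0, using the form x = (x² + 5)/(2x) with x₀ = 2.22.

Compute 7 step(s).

Equation: x² - 5 = 0
Fixed-point form: x = (x² + 5)/(2x)
x₀ = 2.22

x_1 = g(2.220000) = 2.236126
x_2 = g(2.236126) = 2.236068
x_3 = g(2.236068) = 2.236068
x_4 = g(2.236068) = 2.236068
x_5 = g(2.236068) = 2.236068
x_6 = g(2.236068) = 2.236068
x_7 = g(2.236068) = 2.236068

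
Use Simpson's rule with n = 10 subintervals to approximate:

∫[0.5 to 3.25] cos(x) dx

f(x) = cos(x)
a = 0.5, b = 3.25, n = 10
h = (b - a)/n = 0.275000

Simpson's rule: (h/3)[f(x₀) + 4f(x₁) + 2f(x₂) + ... + f(xₙ)]

x_0 = 0.5000, f(x_0) = 0.877583, coefficient = 1
x_1 = 0.7750, f(x_1) = 0.714421, coefficient = 4
x_2 = 1.0500, f(x_2) = 0.497571, coefficient = 2
x_3 = 1.3250, f(x_3) = 0.243329, coefficient = 4
x_4 = 1.6000, f(x_4) = -0.029200, coefficient = 2
x_5 = 1.8750, f(x_5) = -0.299534, coefficient = 4
x_6 = 2.1500, f(x_6) = -0.547358, coefficient = 2
x_7 = 2.4250, f(x_7) = -0.754048, coefficient = 4
x_8 = 2.7000, f(x_8) = -0.904072, coefficient = 2
x_9 = 2.9750, f(x_9) = -0.986156, coefficient = 4
x_10 = 3.2500, f(x_10) = -0.994130, coefficient = 1

I ≈ (0.275000/3) × -6.410613 = -0.587640
Exact value: -0.587621
Error: 0.000019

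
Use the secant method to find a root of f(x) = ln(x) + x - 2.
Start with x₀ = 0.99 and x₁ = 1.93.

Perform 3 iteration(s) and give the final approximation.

f(x) = ln(x) + x - 2
x₀ = 0.99, x₁ = 1.93

Secant formula: x_{n+1} = x_n - f(x_n)(x_n - x_{n-1})/(f(x_n) - f(x_{n-1}))

Iteration 1:
  f(0.990000) = -1.020050
  f(1.930000) = 0.587520
  x_2 = 1.930000 - 0.587520×(1.930000 - 0.990000)/(0.587520 - (-1.020050))
       = 1.586457
Iteration 2:
  f(1.930000) = 0.587520
  f(1.586457) = 0.047961
  x_3 = 1.586457 - 0.047961×(1.586457 - 1.930000)/(0.047961 - 0.587520)
       = 1.555920
Iteration 3:
  f(1.586457) = 0.047961
  f(1.555920) = -0.002013
  x_4 = 1.555920 - (-0.002013)×(1.555920 - 1.586457)/(-0.002013 - 0.047961)
       = 1.557150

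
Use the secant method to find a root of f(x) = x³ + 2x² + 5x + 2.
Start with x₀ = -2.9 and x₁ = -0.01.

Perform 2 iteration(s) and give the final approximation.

f(x) = x³ + 2x² + 5x + 2
x₀ = -2.9, x₁ = -0.01

Secant formula: x_{n+1} = x_n - f(x_n)(x_n - x_{n-1})/(f(x_n) - f(x_{n-1}))

Iteration 1:
  f(-2.900000) = -20.069000
  f(-0.010000) = 1.950199
  x_2 = -0.010000 - 1.950199×(-0.010000 - (-2.900000))/(1.950199 - (-20.069000))
       = -0.265962
Iteration 2:
  f(-0.010000) = 1.950199
  f(-0.265962) = 0.792849
  x_3 = -0.265962 - 0.792849×(-0.265962 - (-0.010000))/(0.792849 - 1.950199)
       = -0.441310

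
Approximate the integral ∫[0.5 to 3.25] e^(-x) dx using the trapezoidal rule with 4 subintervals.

f(x) = e^(-x)
a = 0.5, b = 3.25, n = 4
h = (b - a)/n = 0.687500

Trapezoidal rule: (h/2)[f(x₀) + 2f(x₁) + 2f(x₂) + ... + f(xₙ)]

x_0 = 0.5000, f(x_0) = 0.606531, coefficient = 1
x_1 = 1.1875, f(x_1) = 0.304983, coefficient = 2
x_2 = 1.8750, f(x_2) = 0.153355, coefficient = 2
x_3 = 2.5625, f(x_3) = 0.077112, coefficient = 2
x_4 = 3.2500, f(x_4) = 0.038774, coefficient = 1

I ≈ (0.687500/2) × 1.716204 = 0.589945
Exact value: 0.567756
Error: 0.022189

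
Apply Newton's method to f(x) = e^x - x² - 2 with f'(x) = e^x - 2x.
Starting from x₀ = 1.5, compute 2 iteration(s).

f(x) = e^x - x² - 2
f'(x) = e^x - 2x
x₀ = 1.5

Newton-Raphson formula: x_{n+1} = x_n - f(x_n)/f'(x_n)

Iteration 1:
  f(1.500000) = 0.231689
  f'(1.500000) = 1.481689
  x_1 = 1.500000 - 0.231689/1.481689 = 1.343632
Iteration 2:
  f(1.343632) = 0.027592
  f'(1.343632) = 1.145675
  x_2 = 1.343632 - 0.027592/1.145675 = 1.319548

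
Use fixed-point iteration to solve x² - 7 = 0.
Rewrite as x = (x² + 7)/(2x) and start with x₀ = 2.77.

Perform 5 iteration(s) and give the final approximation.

Equation: x² - 7 = 0
Fixed-point form: x = (x² + 7)/(2x)
x₀ = 2.77

x_1 = g(2.770000) = 2.648538
x_2 = g(2.648538) = 2.645753
x_3 = g(2.645753) = 2.645751
x_4 = g(2.645751) = 2.645751
x_5 = g(2.645751) = 2.645751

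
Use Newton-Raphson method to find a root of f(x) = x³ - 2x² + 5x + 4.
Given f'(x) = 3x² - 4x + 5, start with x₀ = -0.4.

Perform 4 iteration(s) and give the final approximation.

f(x) = x³ - 2x² + 5x + 4
f'(x) = 3x² - 4x + 5
x₀ = -0.4

Newton-Raphson formula: x_{n+1} = x_n - f(x_n)/f'(x_n)

Iteration 1:
  f(-0.400000) = 1.616000
  f'(-0.400000) = 7.080000
  x_1 = -0.400000 - 1.616000/7.080000 = -0.628249
Iteration 2:
  f(-0.628249) = -0.178603
  f'(-0.628249) = 8.697083
  x_2 = -0.628249 - (-0.178603)/8.697083 = -0.607713
Iteration 3:
  f(-0.607713) = -0.001630
  f'(-0.607713) = 8.538794
  x_3 = -0.607713 - (-0.001630)/8.538794 = -0.607522
Iteration 4:
  f(-0.607522) = 0.000000
  f'(-0.607522) = 8.537335
  x_4 = -0.607522 - 0.000000/8.537335 = -0.607522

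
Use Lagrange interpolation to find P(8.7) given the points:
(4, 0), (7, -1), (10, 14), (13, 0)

Lagrange interpolation formula:
P(x) = Σ yᵢ × Lᵢ(x)
where Lᵢ(x) = Π_{j≠i} (x - xⱼ)/(xᵢ - xⱼ)

L_0(8.7) = (8.7 - 7)/(4 - 7) × (8.7 - 10)/(4 - 10) × (8.7 - 13)/(4 - 13) = -0.058660
L_1(8.7) = (8.7 - 4)/(7 - 4) × (8.7 - 10)/(7 - 10) × (8.7 - 13)/(7 - 13) = 0.486537
L_2(8.7) = (8.7 - 4)/(10 - 4) × (8.7 - 7)/(10 - 7) × (8.7 - 13)/(10 - 13) = 0.636241
L_3(8.7) = (8.7 - 4)/(13 - 4) × (8.7 - 7)/(13 - 7) × (8.7 - 10)/(13 - 10) = -0.064117

P(8.7) = 0×L_0(8.7) + (-1)×L_1(8.7) + 14×L_2(8.7) + 0×L_3(8.7)
P(8.7) = 8.420833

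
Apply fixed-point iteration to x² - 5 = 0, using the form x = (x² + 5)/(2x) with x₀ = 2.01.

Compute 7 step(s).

Equation: x² - 5 = 0
Fixed-point form: x = (x² + 5)/(2x)
x₀ = 2.01

x_1 = g(2.010000) = 2.248781
x_2 = g(2.248781) = 2.236104
x_3 = g(2.236104) = 2.236068
x_4 = g(2.236068) = 2.236068
x_5 = g(2.236068) = 2.236068
x_6 = g(2.236068) = 2.236068
x_7 = g(2.236068) = 2.236068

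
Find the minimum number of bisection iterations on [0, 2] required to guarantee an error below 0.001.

We need (b-a)/2^n ≤ 0.001
(2 - 0)/2^n ≤ 0.001
2/2^n ≤ 0.001
2^n ≥ 2000
n ≥ log₂(2000) = 10.97
n ≥ 11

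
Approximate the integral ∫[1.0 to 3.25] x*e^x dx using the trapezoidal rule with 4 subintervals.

f(x) = x*e^x
a = 1.0, b = 3.25, n = 4
h = (b - a)/n = 0.562500

Trapezoidal rule: (h/2)[f(x₀) + 2f(x₁) + 2f(x₂) + ... + f(xₙ)]

x_0 = 1.0000, f(x_0) = 2.718282, coefficient = 1
x_1 = 1.5625, f(x_1) = 7.454271, coefficient = 2
x_2 = 2.1250, f(x_2) = 17.792407, coefficient = 2
x_3 = 2.6875, f(x_3) = 39.492524, coefficient = 2
x_4 = 3.2500, f(x_4) = 83.818605, coefficient = 1

I ≈ (0.562500/2) × 216.015290 = 60.754300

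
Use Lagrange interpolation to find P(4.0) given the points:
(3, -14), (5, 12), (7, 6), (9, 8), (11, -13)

Lagrange interpolation formula:
P(x) = Σ yᵢ × Lᵢ(x)
where Lᵢ(x) = Π_{j≠i} (x - xⱼ)/(xᵢ - xⱼ)

L_0(4.0) = (4.0 - 5)/(3 - 5) × (4.0 - 7)/(3 - 7) × (4.0 - 9)/(3 - 9) × (4.0 - 11)/(3 - 11) = 0.273438
L_1(4.0) = (4.0 - 3)/(5 - 3) × (4.0 - 7)/(5 - 7) × (4.0 - 9)/(5 - 9) × (4.0 - 11)/(5 - 11) = 1.093750
L_2(4.0) = (4.0 - 3)/(7 - 3) × (4.0 - 5)/(7 - 5) × (4.0 - 9)/(7 - 9) × (4.0 - 11)/(7 - 11) = -0.546875
L_3(4.0) = (4.0 - 3)/(9 - 3) × (4.0 - 5)/(9 - 5) × (4.0 - 7)/(9 - 7) × (4.0 - 11)/(9 - 11) = 0.218750
L_4(4.0) = (4.0 - 3)/(11 - 3) × (4.0 - 5)/(11 - 5) × (4.0 - 7)/(11 - 7) × (4.0 - 9)/(11 - 9) = -0.039062

P(4.0) = (-14)×L_0(4.0) + 12×L_1(4.0) + 6×L_2(4.0) + 8×L_3(4.0) + (-13)×L_4(4.0)
P(4.0) = 8.273438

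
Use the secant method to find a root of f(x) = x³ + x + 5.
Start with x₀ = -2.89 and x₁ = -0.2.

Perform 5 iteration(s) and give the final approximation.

f(x) = x³ + x + 5
x₀ = -2.89, x₁ = -0.2

Secant formula: x_{n+1} = x_n - f(x_n)(x_n - x_{n-1})/(f(x_n) - f(x_{n-1}))

Iteration 1:
  f(-2.890000) = -22.027569
  f(-0.200000) = 4.792000
  x_2 = -0.200000 - 4.792000×(-0.200000 - (-2.890000))/(4.792000 - (-22.027569))
       = -0.680637
Iteration 2:
  f(-0.200000) = 4.792000
  f(-0.680637) = 4.004046
  x_3 = -0.680637 - 4.004046×(-0.680637 - (-0.200000))/(4.004046 - 4.792000)
       = -3.123031
Iteration 3:
  f(-0.680637) = 4.004046
  f(-3.123031) = -28.582954
  x_4 = -3.123031 - (-28.582954)×(-3.123031 - (-0.680637))/(-28.582954 - 4.004046)
       = -0.980740
Iteration 4:
  f(-3.123031) = -28.582954
  f(-0.980740) = 3.075934
  x_5 = -0.980740 - 3.075934×(-0.980740 - (-3.123031))/(3.075934 - (-28.582954))
       = -1.188882
Iteration 5:
  f(-0.980740) = 3.075934
  f(-1.188882) = 2.130703
  x_6 = -1.188882 - 2.130703×(-1.188882 - (-0.980740))/(2.130703 - 3.075934)
       = -1.658068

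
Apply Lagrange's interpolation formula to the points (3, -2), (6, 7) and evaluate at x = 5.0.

Lagrange interpolation formula:
P(x) = Σ yᵢ × Lᵢ(x)
where Lᵢ(x) = Π_{j≠i} (x - xⱼ)/(xᵢ - xⱼ)

L_0(5.0) = (5.0 - 6)/(3 - 6) = 0.333333
L_1(5.0) = (5.0 - 3)/(6 - 3) = 0.666667

P(5.0) = (-2)×L_0(5.0) + 7×L_1(5.0)
P(5.0) = 4.000000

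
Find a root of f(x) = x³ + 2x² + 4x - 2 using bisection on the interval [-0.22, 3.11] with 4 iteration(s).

f(x) = x³ + 2x² + 4x - 2
Initial interval: [-0.22, 3.11]

Iteration 1:
  c_1 = (-0.220000 + 3.110000)/2 = 1.445000
  f(c_1) = f(1.445000) = 10.973246
  f(a) × f(c) < 0, new interval: [-0.220000, 1.445000]
Iteration 2:
  c_2 = (-0.220000 + 1.445000)/2 = 0.612500
  f(c_2) = f(0.612500) = 1.430096
  f(a) × f(c) < 0, new interval: [-0.220000, 0.612500]
Iteration 3:
  c_3 = (-0.220000 + 0.612500)/2 = 0.196250
  f(c_3) = f(0.196250) = -1.130413
  f(a) × f(c) ≥ 0, new interval: [0.196250, 0.612500]
Iteration 4:
  c_4 = (0.196250 + 0.612500)/2 = 0.404375
  f(c_4) = f(0.404375) = 0.010661
  f(a) × f(c) < 0, new interval: [0.196250, 0.404375]

After 4 iteration(s), the approximation is c_4 = 0.404375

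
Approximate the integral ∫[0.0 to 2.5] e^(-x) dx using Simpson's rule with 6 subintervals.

f(x) = e^(-x)
a = 0.0, b = 2.5, n = 6
h = (b - a)/n = 0.416667

Simpson's rule: (h/3)[f(x₀) + 4f(x₁) + 2f(x₂) + ... + f(xₙ)]

x_0 = 0.0000, f(x_0) = 1.000000, coefficient = 1
x_1 = 0.4167, f(x_1) = 0.659241, coefficient = 4
x_2 = 0.8333, f(x_2) = 0.434598, coefficient = 2
x_3 = 1.2500, f(x_3) = 0.286505, coefficient = 4
x_4 = 1.6667, f(x_4) = 0.188876, coefficient = 2
x_5 = 2.0833, f(x_5) = 0.124514, coefficient = 4
x_6 = 2.5000, f(x_6) = 0.082085, coefficient = 1

I ≈ (0.416667/3) × 6.610072 = 0.918066
Exact value: 0.917915
Error: 0.000151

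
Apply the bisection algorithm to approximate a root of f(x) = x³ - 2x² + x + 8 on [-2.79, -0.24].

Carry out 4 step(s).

f(x) = x³ - 2x² + x + 8
Initial interval: [-2.79, -0.24]

Iteration 1:
  c_1 = (-2.790000 + (-0.240000))/2 = -1.515000
  f(c_1) = f(-1.515000) = -1.582716
  f(a) × f(c) ≥ 0, new interval: [-1.515000, -0.240000]
Iteration 2:
  c_2 = (-1.515000 + (-0.240000))/2 = -0.877500
  f(c_2) = f(-0.877500) = 4.906807
  f(a) × f(c) < 0, new interval: [-1.515000, -0.877500]
Iteration 3:
  c_3 = (-1.515000 + (-0.877500))/2 = -1.196250
  f(c_3) = f(-1.196250) = 2.229871
  f(a) × f(c) < 0, new interval: [-1.515000, -1.196250]
Iteration 4:
  c_4 = (-1.515000 + (-1.196250))/2 = -1.355625
  f(c_4) = f(-1.355625) = 0.477679
  f(a) × f(c) < 0, new interval: [-1.515000, -1.355625]

After 4 iteration(s), the approximation is c_4 = -1.355625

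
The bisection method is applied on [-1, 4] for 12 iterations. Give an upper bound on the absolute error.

Bisection error bound: |error| ≤ (b-a)/2^n
|error| ≤ (4 - (-1))/2^12 = 5/2^12
|error| ≤ 0.0012207031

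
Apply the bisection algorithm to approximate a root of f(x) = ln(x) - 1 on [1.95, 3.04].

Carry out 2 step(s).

f(x) = ln(x) - 1
Initial interval: [1.95, 3.04]

Iteration 1:
  c_1 = (1.950000 + 3.040000)/2 = 2.495000
  f(c_1) = f(2.495000) = -0.085711
  f(a) × f(c) ≥ 0, new interval: [2.495000, 3.040000]
Iteration 2:
  c_2 = (2.495000 + 3.040000)/2 = 2.767500
  f(c_2) = f(2.767500) = 0.017944
  f(a) × f(c) < 0, new interval: [2.495000, 2.767500]

After 2 iteration(s), the approximation is c_2 = 2.767500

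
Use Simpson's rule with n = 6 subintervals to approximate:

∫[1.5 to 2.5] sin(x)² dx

f(x) = sin(x)²
a = 1.5, b = 2.5, n = 6
h = (b - a)/n = 0.166667

Simpson's rule: (h/3)[f(x₀) + 4f(x₁) + 2f(x₂) + ... + f(xₙ)]

x_0 = 1.5000, f(x_0) = 0.994996, coefficient = 1
x_1 = 1.6667, f(x_1) = 0.990837, coefficient = 4
x_2 = 1.8333, f(x_2) = 0.932643, coefficient = 2
x_3 = 2.0000, f(x_3) = 0.826822, coefficient = 4
x_4 = 2.1667, f(x_4) = 0.685022, coefficient = 2
x_5 = 2.3333, f(x_5) = 0.522853, coefficient = 4
x_6 = 2.5000, f(x_6) = 0.358169, coefficient = 1

I ≈ (0.166667/3) × 13.950543 = 0.775030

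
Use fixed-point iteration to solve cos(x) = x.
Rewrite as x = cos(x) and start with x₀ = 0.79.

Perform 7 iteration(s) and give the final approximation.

Equation: cos(x) = x
Fixed-point form: x = cos(x)
x₀ = 0.79

x_1 = g(0.790000) = 0.703845
x_2 = g(0.703845) = 0.762359
x_3 = g(0.762359) = 0.723209
x_4 = g(0.723209) = 0.749686
x_5 = g(0.749686) = 0.731903
x_6 = g(0.731903) = 0.743904
x_7 = g(0.743904) = 0.735830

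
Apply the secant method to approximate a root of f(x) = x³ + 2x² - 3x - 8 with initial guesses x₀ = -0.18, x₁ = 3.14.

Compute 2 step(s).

f(x) = x³ + 2x² - 3x - 8
x₀ = -0.18, x₁ = 3.14

Secant formula: x_{n+1} = x_n - f(x_n)(x_n - x_{n-1})/(f(x_n) - f(x_{n-1}))

Iteration 1:
  f(-0.180000) = -7.401032
  f(3.140000) = 33.258344
  x_2 = 3.140000 - 33.258344×(3.140000 - (-0.180000))/(33.258344 - (-7.401032))
       = 0.424324
Iteration 2:
  f(3.140000) = 33.258344
  f(0.424324) = -8.836470
  x_3 = 0.424324 - (-8.836470)×(0.424324 - 3.140000)/(-8.836470 - 33.258344)
       = 0.994394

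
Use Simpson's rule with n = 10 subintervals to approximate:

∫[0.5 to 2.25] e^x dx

f(x) = e^x
a = 0.5, b = 2.25, n = 10
h = (b - a)/n = 0.175000

Simpson's rule: (h/3)[f(x₀) + 4f(x₁) + 2f(x₂) + ... + f(xₙ)]

x_0 = 0.5000, f(x_0) = 1.648721, coefficient = 1
x_1 = 0.6750, f(x_1) = 1.964033, coefficient = 4
x_2 = 0.8500, f(x_2) = 2.339647, coefficient = 2
x_3 = 1.0250, f(x_3) = 2.787095, coefficient = 4
x_4 = 1.2000, f(x_4) = 3.320117, coefficient = 2
x_5 = 1.3750, f(x_5) = 3.955077, coefficient = 4
x_6 = 1.5500, f(x_6) = 4.711470, coefficient = 2
x_7 = 1.7250, f(x_7) = 5.612521, coefficient = 4
x_8 = 1.9000, f(x_8) = 6.685894, coefficient = 2
x_9 = 2.0750, f(x_9) = 7.964546, coefficient = 4
x_10 = 2.2500, f(x_10) = 9.487736, coefficient = 1

I ≈ (0.175000/3) × 134.383804 = 7.839055
Exact value: 7.839015
Error: 0.000041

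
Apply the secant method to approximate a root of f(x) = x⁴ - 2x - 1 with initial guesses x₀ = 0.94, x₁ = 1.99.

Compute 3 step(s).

f(x) = x⁴ - 2x - 1
x₀ = 0.94, x₁ = 1.99

Secant formula: x_{n+1} = x_n - f(x_n)(x_n - x_{n-1})/(f(x_n) - f(x_{n-1}))

Iteration 1:
  f(0.940000) = -2.099251
  f(1.990000) = 10.702392
  x_2 = 1.990000 - 10.702392×(1.990000 - 0.940000)/(10.702392 - (-2.099251))
       = 1.112182
Iteration 2:
  f(1.990000) = 10.702392
  f(1.112182) = -1.694321
  x_3 = 1.112182 - (-1.694321)×(1.112182 - 1.990000)/(-1.694321 - 10.702392)
       = 1.232158
Iteration 3:
  f(1.112182) = -1.694321
  f(1.232158) = -1.159345
  x_4 = 1.232158 - (-1.159345)×(1.232158 - 1.112182)/(-1.159345 - (-1.694321))
       = 1.492157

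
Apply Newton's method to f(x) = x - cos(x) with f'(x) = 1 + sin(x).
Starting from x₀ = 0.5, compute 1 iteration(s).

f(x) = x - cos(x)
f'(x) = 1 + sin(x)
x₀ = 0.5

Newton-Raphson formula: x_{n+1} = x_n - f(x_n)/f'(x_n)

Iteration 1:
  f(0.500000) = -0.377583
  f'(0.500000) = 1.479426
  x_1 = 0.500000 - (-0.377583)/1.479426 = 0.755222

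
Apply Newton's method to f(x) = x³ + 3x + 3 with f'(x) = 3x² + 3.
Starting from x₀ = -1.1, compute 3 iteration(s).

f(x) = x³ + 3x + 3
f'(x) = 3x² + 3
x₀ = -1.1

Newton-Raphson formula: x_{n+1} = x_n - f(x_n)/f'(x_n)

Iteration 1:
  f(-1.100000) = -1.631000
  f'(-1.100000) = 6.630000
  x_1 = -1.100000 - (-1.631000)/6.630000 = -0.853997
Iteration 2:
  f(-0.853997) = -0.184820
  f'(-0.853997) = 5.187933
  x_2 = -0.853997 - (-0.184820)/5.187933 = -0.818372
Iteration 3:
  f(-0.818372) = -0.003206
  f'(-0.818372) = 5.009198
  x_3 = -0.818372 - (-0.003206)/5.009198 = -0.817732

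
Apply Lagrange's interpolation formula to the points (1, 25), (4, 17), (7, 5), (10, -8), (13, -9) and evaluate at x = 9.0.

Lagrange interpolation formula:
P(x) = Σ yᵢ × Lᵢ(x)
where Lᵢ(x) = Π_{j≠i} (x - xⱼ)/(xᵢ - xⱼ)

L_0(9.0) = (9.0 - 4)/(1 - 4) × (9.0 - 7)/(1 - 7) × (9.0 - 10)/(1 - 10) × (9.0 - 13)/(1 - 13) = 0.020576
L_1(9.0) = (9.0 - 1)/(4 - 1) × (9.0 - 7)/(4 - 7) × (9.0 - 10)/(4 - 10) × (9.0 - 13)/(4 - 13) = -0.131687
L_2(9.0) = (9.0 - 1)/(7 - 1) × (9.0 - 4)/(7 - 4) × (9.0 - 10)/(7 - 10) × (9.0 - 13)/(7 - 13) = 0.493827
L_3(9.0) = (9.0 - 1)/(10 - 1) × (9.0 - 4)/(10 - 4) × (9.0 - 7)/(10 - 7) × (9.0 - 13)/(10 - 13) = 0.658436
L_4(9.0) = (9.0 - 1)/(13 - 1) × (9.0 - 4)/(13 - 4) × (9.0 - 7)/(13 - 7) × (9.0 - 10)/(13 - 10) = -0.041152

P(9.0) = 25×L_0(9.0) + 17×L_1(9.0) + 5×L_2(9.0) + (-8)×L_3(9.0) + (-9)×L_4(9.0)
P(9.0) = -4.152263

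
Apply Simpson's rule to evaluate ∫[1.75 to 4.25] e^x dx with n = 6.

f(x) = e^x
a = 1.75, b = 4.25, n = 6
h = (b - a)/n = 0.416667

Simpson's rule: (h/3)[f(x₀) + 4f(x₁) + 2f(x₂) + ... + f(xₙ)]

x_0 = 1.7500, f(x_0) = 5.754603, coefficient = 1
x_1 = 2.1667, f(x_1) = 8.729138, coefficient = 4
x_2 = 2.5833, f(x_2) = 13.241202, coefficient = 2
x_3 = 3.0000, f(x_3) = 20.085537, coefficient = 4
x_4 = 3.4167, f(x_4) = 30.467687, coefficient = 2
x_5 = 3.8333, f(x_5) = 46.216336, coefficient = 4
x_6 = 4.2500, f(x_6) = 70.105412, coefficient = 1

I ≈ (0.416667/3) × 463.401838 = 64.361366
Exact value: 64.350810
Error: 0.010557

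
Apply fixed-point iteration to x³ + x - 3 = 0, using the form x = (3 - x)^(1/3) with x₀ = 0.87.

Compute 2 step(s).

Equation: x³ + x - 3 = 0
Fixed-point form: x = (3 - x)^(1/3)
x₀ = 0.87

x_1 = g(0.870000) = 1.286648
x_2 = g(1.286648) = 1.196600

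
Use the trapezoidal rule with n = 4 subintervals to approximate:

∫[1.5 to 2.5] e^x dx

f(x) = e^x
a = 1.5, b = 2.5, n = 4
h = (b - a)/n = 0.250000

Trapezoidal rule: (h/2)[f(x₀) + 2f(x₁) + 2f(x₂) + ... + f(xₙ)]

x_0 = 1.5000, f(x_0) = 4.481689, coefficient = 1
x_1 = 1.7500, f(x_1) = 5.754603, coefficient = 2
x_2 = 2.0000, f(x_2) = 7.389056, coefficient = 2
x_3 = 2.2500, f(x_3) = 9.487736, coefficient = 2
x_4 = 2.5000, f(x_4) = 12.182494, coefficient = 1

I ≈ (0.250000/2) × 61.926972 = 7.740872
Exact value: 7.700805
Error: 0.040067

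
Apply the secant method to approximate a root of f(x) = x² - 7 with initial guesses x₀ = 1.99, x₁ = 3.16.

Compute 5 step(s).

f(x) = x² - 7
x₀ = 1.99, x₁ = 3.16

Secant formula: x_{n+1} = x_n - f(x_n)(x_n - x_{n-1})/(f(x_n) - f(x_{n-1}))

Iteration 1:
  f(1.990000) = -3.039900
  f(3.160000) = 2.985600
  x_2 = 3.160000 - 2.985600×(3.160000 - 1.990000)/(2.985600 - (-3.039900))
       = 2.580272
Iteration 2:
  f(3.160000) = 2.985600
  f(2.580272) = -0.342197
  x_3 = 2.580272 - (-0.342197)×(2.580272 - 3.160000)/(-0.342197 - 2.985600)
       = 2.639885
Iteration 3:
  f(2.580272) = -0.342197
  f(2.639885) = -0.031006
  x_4 = 2.639885 - (-0.031006)×(2.639885 - 2.580272)/(-0.031006 - (-0.342197))
       = 2.645825
Iteration 4:
  f(2.639885) = -0.031006
  f(2.645825) = 0.000389
  x_5 = 2.645825 - 0.000389×(2.645825 - 2.639885)/(0.000389 - (-0.031006))
       = 2.645751
Iteration 5:
  f(2.645825) = 0.000389
  f(2.645751) = 0.000000
  x_6 = 2.645751 - 0.000000×(2.645751 - 2.645825)/(0.000000 - 0.000389)
       = 2.645751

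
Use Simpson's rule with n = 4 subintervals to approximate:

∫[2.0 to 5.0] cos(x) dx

f(x) = cos(x)
a = 2.0, b = 5.0, n = 4
h = (b - a)/n = 0.750000

Simpson's rule: (h/3)[f(x₀) + 4f(x₁) + 2f(x₂) + ... + f(xₙ)]

x_0 = 2.0000, f(x_0) = -0.416147, coefficient = 1
x_1 = 2.7500, f(x_1) = -0.924302, coefficient = 4
x_2 = 3.5000, f(x_2) = -0.936457, coefficient = 2
x_3 = 4.2500, f(x_3) = -0.446087, coefficient = 4
x_4 = 5.0000, f(x_4) = 0.283662, coefficient = 1

I ≈ (0.750000/3) × -7.486957 = -1.871739
Exact value: -1.868222
Error: 0.003518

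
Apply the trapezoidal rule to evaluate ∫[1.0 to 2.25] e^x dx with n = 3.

f(x) = e^x
a = 1.0, b = 2.25, n = 3
h = (b - a)/n = 0.416667

Trapezoidal rule: (h/2)[f(x₀) + 2f(x₁) + 2f(x₂) + ... + f(xₙ)]

x_0 = 1.0000, f(x_0) = 2.718282, coefficient = 1
x_1 = 1.4167, f(x_1) = 4.123353, coefficient = 2
x_2 = 1.8333, f(x_2) = 6.254701, coefficient = 2
x_3 = 2.2500, f(x_3) = 9.487736, coefficient = 1

I ≈ (0.416667/2) × 32.962126 = 6.867109
Exact value: 6.769454
Error: 0.097655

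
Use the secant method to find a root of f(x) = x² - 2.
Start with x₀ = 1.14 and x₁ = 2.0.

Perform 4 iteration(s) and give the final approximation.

f(x) = x² - 2
x₀ = 1.14, x₁ = 2.0

Secant formula: x_{n+1} = x_n - f(x_n)(x_n - x_{n-1})/(f(x_n) - f(x_{n-1}))

Iteration 1:
  f(1.140000) = -0.700400
  f(2.000000) = 2.000000
  x_2 = 2.000000 - 2.000000×(2.000000 - 1.140000)/(2.000000 - (-0.700400))
       = 1.363057
Iteration 2:
  f(2.000000) = 2.000000
  f(1.363057) = -0.142075
  x_3 = 1.363057 - (-0.142075)×(1.363057 - 2.000000)/(-0.142075 - 2.000000)
       = 1.405303
Iteration 3:
  f(1.363057) = -0.142075
  f(1.405303) = -0.025123
  x_4 = 1.405303 - (-0.025123)×(1.405303 - 1.363057)/(-0.025123 - (-0.142075))
       = 1.414378
Iteration 4:
  f(1.405303) = -0.025123
  f(1.414378) = 0.000466
  x_5 = 1.414378 - 0.000466×(1.414378 - 1.405303)/(0.000466 - (-0.025123))
       = 1.414213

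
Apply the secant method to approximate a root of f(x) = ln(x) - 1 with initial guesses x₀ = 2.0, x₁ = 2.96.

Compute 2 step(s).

f(x) = ln(x) - 1
x₀ = 2.0, x₁ = 2.96

Secant formula: x_{n+1} = x_n - f(x_n)(x_n - x_{n-1})/(f(x_n) - f(x_{n-1}))

Iteration 1:
  f(2.000000) = -0.306853
  f(2.960000) = 0.085189
  x_2 = 2.960000 - 0.085189×(2.960000 - 2.000000)/(0.085189 - (-0.306853))
       = 2.751396
Iteration 2:
  f(2.960000) = 0.085189
  f(2.751396) = 0.012108
  x_3 = 2.751396 - 0.012108×(2.751396 - 2.960000)/(0.012108 - 0.085189)
       = 2.716833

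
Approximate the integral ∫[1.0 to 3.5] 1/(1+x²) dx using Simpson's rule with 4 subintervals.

f(x) = 1/(1+x²)
a = 1.0, b = 3.5, n = 4
h = (b - a)/n = 0.625000

Simpson's rule: (h/3)[f(x₀) + 4f(x₁) + 2f(x₂) + ... + f(xₙ)]

x_0 = 1.0000, f(x_0) = 0.500000, coefficient = 1
x_1 = 1.6250, f(x_1) = 0.274678, coefficient = 4
x_2 = 2.2500, f(x_2) = 0.164948, coefficient = 2
x_3 = 2.8750, f(x_3) = 0.107926, coefficient = 4
x_4 = 3.5000, f(x_4) = 0.075472, coefficient = 1

I ≈ (0.625000/3) × 2.435784 = 0.507455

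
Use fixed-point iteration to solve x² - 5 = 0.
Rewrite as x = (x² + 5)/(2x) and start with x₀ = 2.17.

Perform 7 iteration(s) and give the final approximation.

Equation: x² - 5 = 0
Fixed-point form: x = (x² + 5)/(2x)
x₀ = 2.17

x_1 = g(2.170000) = 2.237074
x_2 = g(2.237074) = 2.236068
x_3 = g(2.236068) = 2.236068
x_4 = g(2.236068) = 2.236068
x_5 = g(2.236068) = 2.236068
x_6 = g(2.236068) = 2.236068
x_7 = g(2.236068) = 2.236068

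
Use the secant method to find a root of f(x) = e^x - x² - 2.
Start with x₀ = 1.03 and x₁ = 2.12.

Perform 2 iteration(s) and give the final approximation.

f(x) = e^x - x² - 2
x₀ = 1.03, x₁ = 2.12

Secant formula: x_{n+1} = x_n - f(x_n)(x_n - x_{n-1})/(f(x_n) - f(x_{n-1}))

Iteration 1:
  f(1.030000) = -0.259834
  f(2.120000) = 1.836737
  x_2 = 2.120000 - 1.836737×(2.120000 - 1.030000)/(1.836737 - (-0.259834))
       = 1.165087
Iteration 2:
  f(2.120000) = 1.836737
  f(1.165087) = -0.151226
  x_3 = 1.165087 - (-0.151226)×(1.165087 - 2.120000)/(-0.151226 - 1.836737)
       = 1.237728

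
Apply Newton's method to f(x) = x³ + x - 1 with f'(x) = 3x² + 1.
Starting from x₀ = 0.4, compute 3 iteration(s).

f(x) = x³ + x - 1
f'(x) = 3x² + 1
x₀ = 0.4

Newton-Raphson formula: x_{n+1} = x_n - f(x_n)/f'(x_n)

Iteration 1:
  f(0.400000) = -0.536000
  f'(0.400000) = 1.480000
  x_1 = 0.400000 - (-0.536000)/1.480000 = 0.762162
Iteration 2:
  f(0.762162) = 0.204895
  f'(0.762162) = 2.742673
  x_2 = 0.762162 - 0.204895/2.742673 = 0.687456
Iteration 3:
  f(0.687456) = 0.012344
  f'(0.687456) = 2.417786
  x_3 = 0.687456 - 0.012344/2.417786 = 0.682350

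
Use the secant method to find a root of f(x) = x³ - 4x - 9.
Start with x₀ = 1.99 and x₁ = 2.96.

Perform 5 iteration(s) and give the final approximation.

f(x) = x³ - 4x - 9
x₀ = 1.99, x₁ = 2.96

Secant formula: x_{n+1} = x_n - f(x_n)(x_n - x_{n-1})/(f(x_n) - f(x_{n-1}))

Iteration 1:
  f(1.990000) = -9.079401
  f(2.960000) = 5.094336
  x_2 = 2.960000 - 5.094336×(2.960000 - 1.990000)/(5.094336 - (-9.079401))
       = 2.611362
Iteration 2:
  f(2.960000) = 5.094336
  f(2.611362) = -1.638021
  x_3 = 2.611362 - (-1.638021)×(2.611362 - 2.960000)/(-1.638021 - 5.094336)
       = 2.696187
Iteration 3:
  f(2.611362) = -1.638021
  f(2.696187) = -0.185012
  x_4 = 2.696187 - (-0.185012)×(2.696187 - 2.611362)/(-0.185012 - (-1.638021))
       = 2.706988
Iteration 4:
  f(2.696187) = -0.185012
  f(2.706988) = 0.008278
  x_5 = 2.706988 - 0.008278×(2.706988 - 2.696187)/(0.008278 - (-0.185012))
       = 2.706526
Iteration 5:
  f(2.706988) = 0.008278
  f(2.706526) = -0.000039
  x_6 = 2.706526 - (-0.000039)×(2.706526 - 2.706988)/(-0.000039 - 0.008278)
       = 2.706528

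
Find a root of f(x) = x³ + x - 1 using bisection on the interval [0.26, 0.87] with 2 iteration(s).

f(x) = x³ + x - 1
Initial interval: [0.26, 0.87]

Iteration 1:
  c_1 = (0.260000 + 0.870000)/2 = 0.565000
  f(c_1) = f(0.565000) = -0.254638
  f(a) × f(c) ≥ 0, new interval: [0.565000, 0.870000]
Iteration 2:
  c_2 = (0.565000 + 0.870000)/2 = 0.717500
  f(c_2) = f(0.717500) = 0.086873
  f(a) × f(c) < 0, new interval: [0.565000, 0.717500]

After 2 iteration(s), the approximation is c_2 = 0.717500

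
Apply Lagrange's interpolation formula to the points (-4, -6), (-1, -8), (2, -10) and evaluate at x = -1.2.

Lagrange interpolation formula:
P(x) = Σ yᵢ × Lᵢ(x)
where Lᵢ(x) = Π_{j≠i} (x - xⱼ)/(xᵢ - xⱼ)

L_0(-1.2) = (-1.2 - (-1))/(-4 - (-1)) × (-1.2 - 2)/(-4 - 2) = 0.035556
L_1(-1.2) = (-1.2 - (-4))/(-1 - (-4)) × (-1.2 - 2)/(-1 - 2) = 0.995556
L_2(-1.2) = (-1.2 - (-4))/(2 - (-4)) × (-1.2 - (-1))/(2 - (-1)) = -0.031111

P(-1.2) = (-6)×L_0(-1.2) + (-8)×L_1(-1.2) + (-10)×L_2(-1.2)
P(-1.2) = -7.866667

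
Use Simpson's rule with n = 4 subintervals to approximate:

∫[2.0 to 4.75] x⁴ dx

f(x) = x⁴
a = 2.0, b = 4.75, n = 4
h = (b - a)/n = 0.687500

Simpson's rule: (h/3)[f(x₀) + 4f(x₁) + 2f(x₂) + ... + f(xₙ)]

x_0 = 2.0000, f(x_0) = 16.000000, coefficient = 1
x_1 = 2.6875, f(x_1) = 52.166763, coefficient = 4
x_2 = 3.3750, f(x_2) = 129.746338, coefficient = 2
x_3 = 4.0625, f(x_3) = 272.378922, coefficient = 4
x_4 = 4.7500, f(x_4) = 509.066406, coefficient = 1

I ≈ (0.687500/3) × 2082.741821 = 477.295001
Exact value: 477.213086
Error: 0.081915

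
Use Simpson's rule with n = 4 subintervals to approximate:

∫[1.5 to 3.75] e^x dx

f(x) = e^x
a = 1.5, b = 3.75, n = 4
h = (b - a)/n = 0.562500

Simpson's rule: (h/3)[f(x₀) + 4f(x₁) + 2f(x₂) + ... + f(xₙ)]

x_0 = 1.5000, f(x_0) = 4.481689, coefficient = 1
x_1 = 2.0625, f(x_1) = 7.865609, coefficient = 4
x_2 = 2.6250, f(x_2) = 13.804574, coefficient = 2
x_3 = 3.1875, f(x_3) = 24.227782, coefficient = 4
x_4 = 3.7500, f(x_4) = 42.521082, coefficient = 1

I ≈ (0.562500/3) × 202.985485 = 38.059779
Exact value: 38.039393
Error: 0.020386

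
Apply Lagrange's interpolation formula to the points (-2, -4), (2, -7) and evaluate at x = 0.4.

Lagrange interpolation formula:
P(x) = Σ yᵢ × Lᵢ(x)
where Lᵢ(x) = Π_{j≠i} (x - xⱼ)/(xᵢ - xⱼ)

L_0(0.4) = (0.4 - 2)/(-2 - 2) = 0.400000
L_1(0.4) = (0.4 - (-2))/(2 - (-2)) = 0.600000

P(0.4) = (-4)×L_0(0.4) + (-7)×L_1(0.4)
P(0.4) = -5.800000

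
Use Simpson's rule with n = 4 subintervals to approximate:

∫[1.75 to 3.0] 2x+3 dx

f(x) = 2x+3
a = 1.75, b = 3.0, n = 4
h = (b - a)/n = 0.312500

Simpson's rule: (h/3)[f(x₀) + 4f(x₁) + 2f(x₂) + ... + f(xₙ)]

x_0 = 1.7500, f(x_0) = 6.500000, coefficient = 1
x_1 = 2.0625, f(x_1) = 7.125000, coefficient = 4
x_2 = 2.3750, f(x_2) = 7.750000, coefficient = 2
x_3 = 2.6875, f(x_3) = 8.375000, coefficient = 4
x_4 = 3.0000, f(x_4) = 9.000000, coefficient = 1

I ≈ (0.312500/3) × 93.000000 = 9.687500
Exact value: 9.687500
Error: 0.000000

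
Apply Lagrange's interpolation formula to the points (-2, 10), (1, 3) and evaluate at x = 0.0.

Lagrange interpolation formula:
P(x) = Σ yᵢ × Lᵢ(x)
where Lᵢ(x) = Π_{j≠i} (x - xⱼ)/(xᵢ - xⱼ)

L_0(0.0) = (0.0 - 1)/(-2 - 1) = 0.333333
L_1(0.0) = (0.0 - (-2))/(1 - (-2)) = 0.666667

P(0.0) = 10×L_0(0.0) + 3×L_1(0.0)
P(0.0) = 5.333333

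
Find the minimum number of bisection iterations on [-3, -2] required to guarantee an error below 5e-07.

We need (b-a)/2^n ≤ 5e-07
(-2 - (-3))/2^n ≤ 5e-07
1/2^n ≤ 5e-07
2^n ≥ 2000000
n ≥ log₂(2000000) = 20.93
n ≥ 21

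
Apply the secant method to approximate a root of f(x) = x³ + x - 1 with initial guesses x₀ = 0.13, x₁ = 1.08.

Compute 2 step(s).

f(x) = x³ + x - 1
x₀ = 0.13, x₁ = 1.08

Secant formula: x_{n+1} = x_n - f(x_n)(x_n - x_{n-1})/(f(x_n) - f(x_{n-1}))

Iteration 1:
  f(0.130000) = -0.867803
  f(1.080000) = 1.339712
  x_2 = 1.080000 - 1.339712×(1.080000 - 0.130000)/(1.339712 - (-0.867803))
       = 0.503457
Iteration 2:
  f(1.080000) = 1.339712
  f(0.503457) = -0.368932
  x_3 = 0.503457 - (-0.368932)×(0.503457 - 1.080000)/(-0.368932 - 1.339712)
       = 0.627945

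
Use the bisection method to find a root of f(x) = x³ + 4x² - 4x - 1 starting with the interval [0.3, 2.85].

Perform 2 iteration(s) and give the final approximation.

f(x) = x³ + 4x² - 4x - 1
Initial interval: [0.3, 2.85]

Iteration 1:
  c_1 = (0.300000 + 2.850000)/2 = 1.575000
  f(c_1) = f(1.575000) = 6.529484
  f(a) × f(c) < 0, new interval: [0.300000, 1.575000]
Iteration 2:
  c_2 = (0.300000 + 1.575000)/2 = 0.937500
  f(c_2) = f(0.937500) = -0.410400
  f(a) × f(c) ≥ 0, new interval: [0.937500, 1.575000]

After 2 iteration(s), the approximation is c_2 = 0.937500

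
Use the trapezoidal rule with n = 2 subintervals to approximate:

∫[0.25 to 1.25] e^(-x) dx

f(x) = e^(-x)
a = 0.25, b = 1.25, n = 2
h = (b - a)/n = 0.500000

Trapezoidal rule: (h/2)[f(x₀) + 2f(x₁) + 2f(x₂) + ... + f(xₙ)]

x_0 = 0.2500, f(x_0) = 0.778801, coefficient = 1
x_1 = 0.7500, f(x_1) = 0.472367, coefficient = 2
x_2 = 1.2500, f(x_2) = 0.286505, coefficient = 1

I ≈ (0.500000/2) × 2.010039 = 0.502510
Exact value: 0.492296
Error: 0.010214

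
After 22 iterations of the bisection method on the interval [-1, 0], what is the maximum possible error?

Bisection error bound: |error| ≤ (b-a)/2^n
|error| ≤ (0 - (-1))/2^22 = 1/2^22
|error| ≤ 0.0000002384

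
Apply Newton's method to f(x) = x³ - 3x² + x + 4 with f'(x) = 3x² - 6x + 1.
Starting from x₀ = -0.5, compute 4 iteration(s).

f(x) = x³ - 3x² + x + 4
f'(x) = 3x² - 6x + 1
x₀ = -0.5

Newton-Raphson formula: x_{n+1} = x_n - f(x_n)/f'(x_n)

Iteration 1:
  f(-0.500000) = 2.625000
  f'(-0.500000) = 4.750000
  x_1 = -0.500000 - 2.625000/4.750000 = -1.052632
Iteration 2:
  f(-1.052632) = -1.543082
  f'(-1.052632) = 10.639889
  x_2 = -1.052632 - (-1.543082)/10.639889 = -0.907604
Iteration 3:
  f(-0.907604) = -0.126469
  f'(-0.907604) = 8.916854
  x_3 = -0.907604 - (-0.126469)/8.916854 = -0.893420
Iteration 4:
  f(-0.893420) = -0.001148
  f'(-0.893420) = 8.755122
  x_4 = -0.893420 - (-0.001148)/8.755122 = -0.893289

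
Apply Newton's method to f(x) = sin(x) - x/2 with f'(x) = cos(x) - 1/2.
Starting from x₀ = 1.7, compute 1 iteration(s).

f(x) = sin(x) - x/2
f'(x) = cos(x) - 1/2
x₀ = 1.7

Newton-Raphson formula: x_{n+1} = x_n - f(x_n)/f'(x_n)

Iteration 1:
  f(1.700000) = 0.141665
  f'(1.700000) = -0.628844
  x_1 = 1.700000 - 0.141665/(-0.628844) = 1.925278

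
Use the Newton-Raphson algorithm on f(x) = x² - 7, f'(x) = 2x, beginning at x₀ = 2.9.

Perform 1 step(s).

f(x) = x² - 7
f'(x) = 2x
x₀ = 2.9

Newton-Raphson formula: x_{n+1} = x_n - f(x_n)/f'(x_n)

Iteration 1:
  f(2.900000) = 1.410000
  f'(2.900000) = 5.800000
  x_1 = 2.900000 - 1.410000/5.800000 = 2.656897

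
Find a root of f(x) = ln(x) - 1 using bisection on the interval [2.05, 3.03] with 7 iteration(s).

f(x) = ln(x) - 1
Initial interval: [2.05, 3.03]

Iteration 1:
  c_1 = (2.050000 + 3.030000)/2 = 2.540000
  f(c_1) = f(2.540000) = -0.067836
  f(a) × f(c) ≥ 0, new interval: [2.540000, 3.030000]
Iteration 2:
  c_2 = (2.540000 + 3.030000)/2 = 2.785000
  f(c_2) = f(2.785000) = 0.024248
  f(a) × f(c) < 0, new interval: [2.540000, 2.785000]
Iteration 3:
  c_3 = (2.540000 + 2.785000)/2 = 2.662500
  f(c_3) = f(2.662500) = -0.020734
  f(a) × f(c) ≥ 0, new interval: [2.662500, 2.785000]
Iteration 4:
  c_4 = (2.662500 + 2.785000)/2 = 2.723750
  f(c_4) = f(2.723750) = 0.002010
  f(a) × f(c) < 0, new interval: [2.662500, 2.723750]
Iteration 5:
  c_5 = (2.662500 + 2.723750)/2 = 2.693125
  f(c_5) = f(2.693125) = -0.009298
  f(a) × f(c) ≥ 0, new interval: [2.693125, 2.723750]
Iteration 6:
  c_6 = (2.693125 + 2.723750)/2 = 2.708438
  f(c_6) = f(2.708438) = -0.003628
  f(a) × f(c) ≥ 0, new interval: [2.708438, 2.723750]
Iteration 7:
  c_7 = (2.708438 + 2.723750)/2 = 2.716094
  f(c_7) = f(2.716094) = -0.000805
  f(a) × f(c) ≥ 0, new interval: [2.716094, 2.723750]

After 7 iteration(s), the approximation is c_7 = 2.716094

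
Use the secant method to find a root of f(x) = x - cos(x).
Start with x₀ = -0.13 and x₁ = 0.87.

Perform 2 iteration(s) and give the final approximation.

f(x) = x - cos(x)
x₀ = -0.13, x₁ = 0.87

Secant formula: x_{n+1} = x_n - f(x_n)(x_n - x_{n-1})/(f(x_n) - f(x_{n-1}))

Iteration 1:
  f(-0.130000) = -1.121562
  f(0.870000) = 0.225173
  x_2 = 0.870000 - 0.225173×(0.870000 - (-0.130000))/(0.225173 - (-1.121562))
       = 0.702801
Iteration 2:
  f(0.870000) = 0.225173
  f(0.702801) = -0.060235
  x_3 = 0.702801 - (-0.060235)×(0.702801 - 0.870000)/(-0.060235 - 0.225173)
       = 0.738087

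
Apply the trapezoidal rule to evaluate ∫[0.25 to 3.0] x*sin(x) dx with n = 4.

f(x) = x*sin(x)
a = 0.25, b = 3.0, n = 4
h = (b - a)/n = 0.687500

Trapezoidal rule: (h/2)[f(x₀) + 2f(x₁) + 2f(x₂) + ... + f(xₙ)]

x_0 = 0.2500, f(x_0) = 0.061851, coefficient = 1
x_1 = 0.9375, f(x_1) = 0.755701, coefficient = 2
x_2 = 1.6250, f(x_2) = 1.622613, coefficient = 2
x_3 = 2.3125, f(x_3) = 1.705050, coefficient = 2
x_4 = 3.0000, f(x_4) = 0.423360, coefficient = 1

I ≈ (0.687500/2) × 8.651939 = 2.974104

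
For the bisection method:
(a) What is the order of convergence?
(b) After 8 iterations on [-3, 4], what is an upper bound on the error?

(a) Bisection has linear (order 1) convergence; the error is halved each step.

(b) Error bound = (b-a)/2^n = (4 - (-3))/2^{8}
    = 7/2^{8}

(a) 1 (linear); (b) error ≤ 2.73e-02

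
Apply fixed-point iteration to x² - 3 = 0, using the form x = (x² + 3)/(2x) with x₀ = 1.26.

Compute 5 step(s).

Equation: x² - 3 = 0
Fixed-point form: x = (x² + 3)/(2x)
x₀ = 1.26

x_1 = g(1.260000) = 1.820476
x_2 = g(1.820476) = 1.734198
x_3 = g(1.734198) = 1.732052
x_4 = g(1.732052) = 1.732051
x_5 = g(1.732051) = 1.732051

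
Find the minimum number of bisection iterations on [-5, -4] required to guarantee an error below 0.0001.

We need (b-a)/2^n ≤ 0.0001
(-4 - (-5))/2^n ≤ 0.0001
1/2^n ≤ 0.0001
2^n ≥ 10000
n ≥ log₂(10000) = 13.29
n ≥ 14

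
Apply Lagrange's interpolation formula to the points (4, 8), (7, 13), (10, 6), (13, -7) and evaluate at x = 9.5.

Lagrange interpolation formula:
P(x) = Σ yᵢ × Lᵢ(x)
where Lᵢ(x) = Π_{j≠i} (x - xⱼ)/(xᵢ - xⱼ)

L_0(9.5) = (9.5 - 7)/(4 - 7) × (9.5 - 10)/(4 - 10) × (9.5 - 13)/(4 - 13) = -0.027006
L_1(9.5) = (9.5 - 4)/(7 - 4) × (9.5 - 10)/(7 - 10) × (9.5 - 13)/(7 - 13) = 0.178241
L_2(9.5) = (9.5 - 4)/(10 - 4) × (9.5 - 7)/(10 - 7) × (9.5 - 13)/(10 - 13) = 0.891204
L_3(9.5) = (9.5 - 4)/(13 - 4) × (9.5 - 7)/(13 - 7) × (9.5 - 10)/(13 - 10) = -0.042438

P(9.5) = 8×L_0(9.5) + 13×L_1(9.5) + 6×L_2(9.5) + (-7)×L_3(9.5)
P(9.5) = 7.745370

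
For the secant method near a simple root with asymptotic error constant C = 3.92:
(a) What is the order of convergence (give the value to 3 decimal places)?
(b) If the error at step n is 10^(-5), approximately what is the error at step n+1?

(a) Secant method has superlinear convergence with order φ = (1+√5)/2 ≈ 1.618.
    This means |e_{n+1}| ≈ C|e_n|^1.618.

(b) With |e_n| = 10^(-5) and C = 3.92:
    |e_{n+1}| ≈ 3.92 × (10^(-5))^1.618 = 3.92 × 10^(-8.09)

(a) ≈ 1.618 (golden ratio); (b) |e_{n+1}| ≈ 3.185e-08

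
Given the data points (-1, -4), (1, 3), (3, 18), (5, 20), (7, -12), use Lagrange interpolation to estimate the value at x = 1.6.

Lagrange interpolation formula:
P(x) = Σ yᵢ × Lᵢ(x)
where Lᵢ(x) = Π_{j≠i} (x - xⱼ)/(xᵢ - xⱼ)

L_0(1.6) = (1.6 - 1)/(-1 - 1) × (1.6 - 3)/(-1 - 3) × (1.6 - 5)/(-1 - 5) × (1.6 - 7)/(-1 - 7) = -0.040163
L_1(1.6) = (1.6 - (-1))/(1 - (-1)) × (1.6 - 3)/(1 - 3) × (1.6 - 5)/(1 - 5) × (1.6 - 7)/(1 - 7) = 0.696150
L_2(1.6) = (1.6 - (-1))/(3 - (-1)) × (1.6 - 1)/(3 - 1) × (1.6 - 5)/(3 - 5) × (1.6 - 7)/(3 - 7) = 0.447525
L_3(1.6) = (1.6 - (-1))/(5 - (-1)) × (1.6 - 1)/(5 - 1) × (1.6 - 3)/(5 - 3) × (1.6 - 7)/(5 - 7) = -0.122850
L_4(1.6) = (1.6 - (-1))/(7 - (-1)) × (1.6 - 1)/(7 - 1) × (1.6 - 3)/(7 - 3) × (1.6 - 5)/(7 - 5) = 0.019338

P(1.6) = (-4)×L_0(1.6) + 3×L_1(1.6) + 18×L_2(1.6) + 20×L_3(1.6) + (-12)×L_4(1.6)
P(1.6) = 7.615500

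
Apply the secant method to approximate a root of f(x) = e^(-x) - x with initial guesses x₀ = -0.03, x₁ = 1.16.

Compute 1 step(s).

f(x) = e^(-x) - x
x₀ = -0.03, x₁ = 1.16

Secant formula: x_{n+1} = x_n - f(x_n)(x_n - x_{n-1})/(f(x_n) - f(x_{n-1}))

Iteration 1:
  f(-0.030000) = 1.060455
  f(1.160000) = -0.846514
  x_2 = 1.160000 - (-0.846514)×(1.160000 - (-0.030000))/(-0.846514 - 1.060455)
       = 0.631752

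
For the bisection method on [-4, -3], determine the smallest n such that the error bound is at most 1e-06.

We need (b-a)/2^n ≤ 1e-06
(-3 - (-4))/2^n ≤ 1e-06
1/2^n ≤ 1e-06
2^n ≥ 1000000
n ≥ log₂(1000000) = 19.93
n ≥ 20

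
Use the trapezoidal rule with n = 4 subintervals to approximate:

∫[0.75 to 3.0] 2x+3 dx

f(x) = 2x+3
a = 0.75, b = 3.0, n = 4
h = (b - a)/n = 0.562500

Trapezoidal rule: (h/2)[f(x₀) + 2f(x₁) + 2f(x₂) + ... + f(xₙ)]

x_0 = 0.7500, f(x_0) = 4.500000, coefficient = 1
x_1 = 1.3125, f(x_1) = 5.625000, coefficient = 2
x_2 = 1.8750, f(x_2) = 6.750000, coefficient = 2
x_3 = 2.4375, f(x_3) = 7.875000, coefficient = 2
x_4 = 3.0000, f(x_4) = 9.000000, coefficient = 1

I ≈ (0.562500/2) × 54.000000 = 15.187500
Exact value: 15.187500
Error: 0.000000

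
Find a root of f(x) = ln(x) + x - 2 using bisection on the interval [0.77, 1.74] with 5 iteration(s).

f(x) = ln(x) + x - 2
Initial interval: [0.77, 1.74]

Iteration 1:
  c_1 = (0.770000 + 1.740000)/2 = 1.255000
  f(c_1) = f(1.255000) = -0.517864
  f(a) × f(c) ≥ 0, new interval: [1.255000, 1.740000]
Iteration 2:
  c_2 = (1.255000 + 1.740000)/2 = 1.497500
  f(c_2) = f(1.497500) = -0.098703
  f(a) × f(c) ≥ 0, new interval: [1.497500, 1.740000]
Iteration 3:
  c_3 = (1.497500 + 1.740000)/2 = 1.618750
  f(c_3) = f(1.618750) = 0.100404
  f(a) × f(c) < 0, new interval: [1.497500, 1.618750]
Iteration 4:
  c_4 = (1.497500 + 1.618750)/2 = 1.558125
  f(c_4) = f(1.558125) = 0.001608
  f(a) × f(c) < 0, new interval: [1.497500, 1.558125]
Iteration 5:
  c_5 = (1.497500 + 1.558125)/2 = 1.527813
  f(c_5) = f(1.527813) = -0.048351
  f(a) × f(c) ≥ 0, new interval: [1.527813, 1.558125]

After 5 iteration(s), the approximation is c_5 = 1.527813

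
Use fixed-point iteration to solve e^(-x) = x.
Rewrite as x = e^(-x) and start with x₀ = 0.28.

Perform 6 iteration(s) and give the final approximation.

Equation: e^(-x) = x
Fixed-point form: x = e^(-x)
x₀ = 0.28

x_1 = g(0.280000) = 0.755784
x_2 = g(0.755784) = 0.469642
x_3 = g(0.469642) = 0.625226
x_4 = g(0.625226) = 0.535141
x_5 = g(0.535141) = 0.585587
x_6 = g(0.585587) = 0.556779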